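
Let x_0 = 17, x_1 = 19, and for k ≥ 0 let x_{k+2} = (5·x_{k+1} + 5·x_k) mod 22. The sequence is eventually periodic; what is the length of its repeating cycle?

30

Listing terms: x_0 = 17; x_1 = 19; x_2 = 4; x_3 = 5; x_4 = 1; x_5 = 8; x_6 = 1; x_7 = 1; x_8 = 10; x_9 = 11; x_{10} = 17; x_{11} = 8; x_{12} = 15; x_{13} = 5; x_{14} = 12; x_{15} = 19; x_{16} = 1; x_{17} = 12; x_{18} = 21; x_{19} = 11; x_{20} = 6; x_{21} = 19; x_{22} = 15; x_{23} = 16; x_{24} = 1; x_{25} = 19; x_{26} = 12; x_{27} = 1; x_{28} = 21; x_{29} = 0; x_{30} = 17; x_{31} = 19.
Since (x_{30}, x_{31}) = (x_0, x_1) = (17, 19) (two consecutive terms determine the rest), the sequence is periodic with period 30.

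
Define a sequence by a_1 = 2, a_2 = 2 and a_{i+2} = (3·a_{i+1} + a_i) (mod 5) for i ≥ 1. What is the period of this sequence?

We have a_1 = 2; a_2 = 2; a_3 = 3; a_4 = 1; a_5 = 1; a_6 = 4; a_7 = 3; a_8 = 3; a_9 = 2; a_{10} = 4; a_{11} = 4; a_{12} = 1; a_{13} = 2; a_{14} = 2.
The sequence repeats with period 12.

12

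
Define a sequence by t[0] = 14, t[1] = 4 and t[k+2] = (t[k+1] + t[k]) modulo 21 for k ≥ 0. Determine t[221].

We have t[0] = 14, t[1] = 4, t[2] = 18, t[3] = 1, t[4] = 19, t[5] = 20, t[6] = 18, t[7] = 17, t[8] = 14, t[9] = 10, t[10] = 3, t[11] = 13, t[12] = 16, t[13] = 8, t[14] = 3, t[15] = 11, t[16] = 14, t[17] = 4.
Since (t[16], t[17]) = (t[0], t[1]) = (14, 4) (two consecutive terms determine the rest), the sequence is periodic with period 16.
So t[221] = t[0 + ((221-0) mod 16)] = t[13] = 8.

8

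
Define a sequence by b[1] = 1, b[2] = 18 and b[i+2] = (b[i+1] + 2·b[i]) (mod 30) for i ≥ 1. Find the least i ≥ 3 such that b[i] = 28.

We have b[1] = 1,  b[2] = 18,  b[3] = 20,  b[4] = 26,  b[5] = 6,  b[6] = 28,  b[7] = 10,  b[8] = 6,  b[9] = 26,  b[10] = 8,  b[11] = 0,  b[12] = 16,  b[13] = 16,  b[14] = 18,  b[15] = 20.
Since (b[14], b[15]) = (b[2], b[3]) = (18, 20) (two consecutive terms determine the rest), the sequence is eventually periodic: after a pre-period of length 1 it cycles with period 12.
The value 28 first appears (with i ≥ 3) at b[6].

6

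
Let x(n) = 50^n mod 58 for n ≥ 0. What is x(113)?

50

We have x(0) = 1, x(1) = 50, x(2) = 6, x(3) = 10, x(4) = 36, x(5) = 2, x(6) = 42, x(7) = 12, x(8) = 20, x(9) = 14, x(10) = 4, x(11) = 26, x(12) = 24, x(13) = 40, x(14) = 28, x(15) = 8, x(16) = 52, x(17) = 48, x(18) = 22, x(19) = 56, x(20) = 16, x(21) = 46, x(22) = 38, x(23) = 44, x(24) = 54, x(25) = 32, x(26) = 34, x(27) = 18, x(28) = 30, x(29) = 50.
Since x(29) = x(1) = 50, the sequence is eventually periodic: after a pre-period of length 1 it cycles with period 28.
For n ≥ 1, x(n) depends only on (n - 1) mod 28. (113 - 1) mod 28 = 0, so x(113) = x(1) = 50.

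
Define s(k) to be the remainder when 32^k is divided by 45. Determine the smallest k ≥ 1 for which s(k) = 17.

We have s(0) = 1; s(1) = 32; s(2) = 34; s(3) = 8; s(4) = 31; s(5) = 2; s(6) = 19; s(7) = 23; s(8) = 16; s(9) = 17; s(10) = 4; s(11) = 38; s(12) = 1.
Since s(12) = s(0) = 1, the sequence is periodic with period 12.
The value 17 first appears (with k ≥ 1) at s(9).

9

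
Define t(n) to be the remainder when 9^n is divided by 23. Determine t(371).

t(0) = 1, t(1) = 9, t(2) = 12, t(3) = 16, t(4) = 6, t(5) = 8, t(6) = 3, t(7) = 4, t(8) = 13, t(9) = 2, t(10) = 18, t(11) = 1.
The sequence repeats with period 11.
(371 - 0) mod 11 = 8, so t(371) = t(8) = 13.

13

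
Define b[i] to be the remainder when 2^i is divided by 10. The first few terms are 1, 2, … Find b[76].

b[0] = 1, b[1] = 2, b[2] = 4, b[3] = 8, b[4] = 6, b[5] = 2.
Since b[5] = b[1] = 2, the sequence is eventually periodic: after a pre-period of length 1 it cycles with period 4.
For i ≥ 1, b[i] depends only on (i - 1) mod 4. (76 - 1) mod 4 = 3, so b[76] = b[4] = 6.

6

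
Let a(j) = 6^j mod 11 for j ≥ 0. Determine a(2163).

Computing terms: a(0) = 1,  a(1) = 6,  a(2) = 3,  a(3) = 7,  a(4) = 9,  a(5) = 10,  a(6) = 5,  a(7) = 8,  a(8) = 4,  a(9) = 2,  a(10) = 1.
Since a(10) = a(0) = 1, the sequence is periodic with period 10.
So a(2163) = a(0 + ((2163-0) mod 10)) = a(3) = 7.

7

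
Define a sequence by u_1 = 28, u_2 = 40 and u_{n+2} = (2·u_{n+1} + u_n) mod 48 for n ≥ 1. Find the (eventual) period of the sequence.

8

u_1 = 28, u_2 = 40, u_3 = 12, u_4 = 16, u_5 = 44, u_6 = 8, u_7 = 12, u_8 = 32, u_9 = 28, u_{10} = 40.
The sequence repeats with period 8.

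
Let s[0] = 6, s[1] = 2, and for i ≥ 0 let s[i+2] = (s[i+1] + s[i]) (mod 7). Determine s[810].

Listing terms: s[0] = 6, s[1] = 2, s[2] = 1, s[3] = 3, s[4] = 4, s[5] = 0, s[6] = 4, s[7] = 4, s[8] = 1, s[9] = 5, s[10] = 6, s[11] = 4, s[12] = 3, s[13] = 0, s[14] = 3, s[15] = 3, s[16] = 6, s[17] = 2.
Since (s[16], s[17]) = (s[0], s[1]) = (6, 2) (two consecutive terms determine the rest), the sequence is periodic with period 16.
(810 - 0) mod 16 = 10, so s[810] = s[10] = 6.

6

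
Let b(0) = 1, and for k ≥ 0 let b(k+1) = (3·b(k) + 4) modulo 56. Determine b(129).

23

b(0) = 1, b(1) = 7, b(2) = 25, b(3) = 23, b(4) = 17, b(5) = 55, b(6) = 1.
Since b(6) = b(0) = 1, the sequence is periodic with period 6.
So b(129) = b(0 + ((129-0) mod 6)) = b(3) = 23.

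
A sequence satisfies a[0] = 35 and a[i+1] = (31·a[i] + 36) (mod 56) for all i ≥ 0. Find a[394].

19

Listing terms: a[0] = 35; a[1] = 1; a[2] = 11; a[3] = 41; a[4] = 19; a[5] = 9; a[6] = 35.
The sequence repeats with period 6.
So a[394] = a[0 + ((394-0) mod 6)] = a[4] = 19.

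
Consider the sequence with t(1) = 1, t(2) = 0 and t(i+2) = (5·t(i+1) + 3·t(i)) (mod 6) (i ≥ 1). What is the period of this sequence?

Listing terms: t(1) = 1,  t(2) = 0,  t(3) = 3,  t(4) = 3,  t(5) = 0,  t(6) = 3.
Since (t(5), t(6)) = (t(2), t(3)) = (0, 3) (two consecutive terms determine the rest), the sequence is eventually periodic: after a pre-period of length 1 it cycles with period 3.

3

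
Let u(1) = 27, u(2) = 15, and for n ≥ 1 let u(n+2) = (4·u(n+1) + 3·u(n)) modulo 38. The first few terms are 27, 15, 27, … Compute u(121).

37

Listing terms: u(1) = 27, u(2) = 15, u(3) = 27, u(4) = 1, u(5) = 9, u(6) = 1, u(7) = 31, u(8) = 13, u(9) = 31, u(10) = 11, u(11) = 23, u(12) = 11, u(13) = 37, u(14) = 29, u(15) = 37, u(16) = 7, u(17) = 25, u(18) = 7, u(19) = 27, u(20) = 15.
The sequence repeats with period 18.
So u(121) = u(1 + ((121-1) mod 18)) = u(13) = 37.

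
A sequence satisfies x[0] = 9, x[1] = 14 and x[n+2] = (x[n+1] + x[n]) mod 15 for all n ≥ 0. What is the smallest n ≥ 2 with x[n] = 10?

14

We have x[0] = 9; x[1] = 14; x[2] = 8; x[3] = 7; x[4] = 0; x[5] = 7; x[6] = 7; x[7] = 14; x[8] = 6; x[9] = 5; x[10] = 11; x[11] = 1; x[12] = 12; x[13] = 13; x[14] = 10; x[15] = 8; x[16] = 3; x[17] = 11; x[18] = 14; x[19] = 10; x[20] = 9; x[21] = 4; x[22] = 13; x[23] = 2; x[24] = 0; x[25] = 2; x[26] = 2; x[27] = 4; x[28] = 6; x[29] = 10; x[30] = 1; x[31] = 11; x[32] = 12; x[33] = 8; x[34] = 5; x[35] = 13; x[36] = 3; x[37] = 1; x[38] = 4; x[39] = 5; x[40] = 9; x[41] = 14.
Since (x[40], x[41]) = (x[0], x[1]) = (9, 14) (two consecutive terms determine the rest), the sequence is periodic with period 40.
The value 10 first appears (with n ≥ 2) at x[14].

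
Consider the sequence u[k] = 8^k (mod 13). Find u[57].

8

u[1] = 8,  u[2] = 12,  u[3] = 5,  u[4] = 1,  u[5] = 8.
The sequence repeats with period 4.
(57 - 1) mod 4 = 0, so u[57] = u[1] = 8.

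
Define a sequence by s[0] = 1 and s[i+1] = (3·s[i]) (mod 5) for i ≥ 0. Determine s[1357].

3

Computing terms: s[0] = 1; s[1] = 3; s[2] = 4; s[3] = 2; s[4] = 1.
Since s[4] = s[0] = 1, the sequence is periodic with period 4.
So s[1357] = s[0 + ((1357-0) mod 4)] = s[1] = 3.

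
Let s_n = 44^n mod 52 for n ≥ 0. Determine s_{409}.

Computing terms: s_0 = 1, s_1 = 44, s_2 = 12, s_3 = 8, s_4 = 40, s_5 = 44.
Since s_5 = s_1 = 44, the sequence is eventually periodic: after a pre-period of length 1 it cycles with period 4.
For n ≥ 1, s_n depends only on (n - 1) mod 4. (409 - 1) mod 4 = 0, so s_{409} = s_1 = 44.

44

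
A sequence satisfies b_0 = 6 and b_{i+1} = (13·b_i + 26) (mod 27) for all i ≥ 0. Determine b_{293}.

Listing terms: b_0 = 6,  b_1 = 23,  b_2 = 1,  b_3 = 12,  b_4 = 20,  b_5 = 16,  b_6 = 18,  b_7 = 17,  b_8 = 4,  b_9 = 24,  b_{10} = 14,  b_{11} = 19,  b_{12} = 3,  b_{13} = 11,  b_{14} = 7,  b_{15} = 9,  b_{16} = 8,  b_{17} = 22,  b_{18} = 15,  b_{19} = 5,  b_{20} = 10,  b_{21} = 21,  b_{22} = 2,  b_{23} = 25,  b_{24} = 0,  b_{25} = 26,  b_{26} = 13,  b_{27} = 6.
Since b_{27} = b_0 = 6, the sequence is periodic with period 27.
So b_{293} = b_{0 + ((293-0) mod 27)} = b_{23} = 25.

25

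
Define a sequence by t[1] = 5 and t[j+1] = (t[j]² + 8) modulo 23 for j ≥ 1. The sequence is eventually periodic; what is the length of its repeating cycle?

5

t[1] = 5,  t[2] = 10,  t[3] = 16,  t[4] = 11,  t[5] = 14,  t[6] = 20,  t[7] = 17,  t[8] = 21,  t[9] = 12,  t[10] = 14.
Since t[10] = t[5] = 14, the sequence is eventually periodic: after a pre-period of length 4 it cycles with period 5.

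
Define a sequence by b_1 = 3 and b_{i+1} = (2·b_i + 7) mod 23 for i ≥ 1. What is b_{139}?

We have b_1 = 3, b_2 = 13, b_3 = 10, b_4 = 4, b_5 = 15, b_6 = 14, b_7 = 12, b_8 = 8, b_9 = 0, b_{10} = 7, b_{11} = 21, b_{12} = 3.
The sequence repeats with period 11.
(139 - 1) mod 11 = 6, so b_{139} = b_7 = 12.

12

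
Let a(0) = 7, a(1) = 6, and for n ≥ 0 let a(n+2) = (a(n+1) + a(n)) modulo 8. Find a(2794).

Listing terms: a(0) = 7, a(1) = 6, a(2) = 5, a(3) = 3, a(4) = 0, a(5) = 3, a(6) = 3, a(7) = 6, a(8) = 1, a(9) = 7, a(10) = 0, a(11) = 7, a(12) = 7, a(13) = 6.
The sequence repeats with period 12.
So a(2794) = a(0 + ((2794-0) mod 12)) = a(10) = 0.

0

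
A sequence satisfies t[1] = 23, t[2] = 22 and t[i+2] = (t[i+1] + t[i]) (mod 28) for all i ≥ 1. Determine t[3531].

t[1] = 23; t[2] = 22; t[3] = 17; t[4] = 11; t[5] = 0; t[6] = 11; t[7] = 11; t[8] = 22; t[9] = 5; t[10] = 27; t[11] = 4; t[12] = 3; t[13] = 7; t[14] = 10; t[15] = 17; t[16] = 27; t[17] = 16; t[18] = 15; t[19] = 3; t[20] = 18; t[21] = 21; t[22] = 11; t[23] = 4; t[24] = 15; t[25] = 19; t[26] = 6; t[27] = 25; t[28] = 3; t[29] = 0; t[30] = 3; t[31] = 3; t[32] = 6; t[33] = 9; t[34] = 15; t[35] = 24; t[36] = 11; t[37] = 7; t[38] = 18; t[39] = 25; t[40] = 15; t[41] = 12; t[42] = 27; t[43] = 11; t[44] = 10; t[45] = 21; t[46] = 3; t[47] = 24; t[48] = 27; t[49] = 23; t[50] = 22.
Since (t[49], t[50]) = (t[1], t[2]) = (23, 22) (two consecutive terms determine the rest), the sequence is periodic with period 48.
So t[3531] = t[1 + ((3531-1) mod 48)] = t[27] = 25.

25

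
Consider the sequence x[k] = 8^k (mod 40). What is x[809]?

We have x[1] = 8, x[2] = 24, x[3] = 32, x[4] = 16, x[5] = 8.
Since x[5] = x[1] = 8, the sequence is periodic with period 4.
So x[809] = x[1 + ((809-1) mod 4)] = x[1] = 8.

8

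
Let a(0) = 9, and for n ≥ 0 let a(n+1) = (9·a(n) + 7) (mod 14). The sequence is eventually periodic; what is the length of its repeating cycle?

We have a(0) = 9,  a(1) = 4,  a(2) = 1,  a(3) = 2,  a(4) = 11,  a(5) = 8,  a(6) = 9.
Since a(6) = a(0) = 9, the sequence is periodic with period 6.

6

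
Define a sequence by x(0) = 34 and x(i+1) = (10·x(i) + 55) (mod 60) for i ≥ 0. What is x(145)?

Computing terms: x(0) = 34; x(1) = 35; x(2) = 45; x(3) = 25; x(4) = 5; x(5) = 45.
Since x(5) = x(2) = 45, the sequence is eventually periodic: after a pre-period of length 2 it cycles with period 3.
For i ≥ 2, x(i) depends only on (i - 2) mod 3. (145 - 2) mod 3 = 2, so x(145) = x(4) = 5.

5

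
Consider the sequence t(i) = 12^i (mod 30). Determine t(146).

t(1) = 12, t(2) = 24, t(3) = 18, t(4) = 6, t(5) = 12.
The sequence repeats with period 4.
(146 - 1) mod 4 = 1, so t(146) = t(2) = 24.

24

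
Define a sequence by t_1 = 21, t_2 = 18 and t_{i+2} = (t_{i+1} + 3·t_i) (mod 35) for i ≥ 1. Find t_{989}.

t_1 = 21, t_2 = 18, t_3 = 11, t_4 = 30, t_5 = 28, t_6 = 13, t_7 = 27, t_8 = 31, t_9 = 7, t_{10} = 30, t_{11} = 16, t_{12} = 1, t_{13} = 14, t_{14} = 17, t_{15} = 24, t_{16} = 5, t_{17} = 7, t_{18} = 22, t_{19} = 8, t_{20} = 4, t_{21} = 28, t_{22} = 5, t_{23} = 19, t_{24} = 34, t_{25} = 21, t_{26} = 18.
Since (t_{25}, t_{26}) = (t_1, t_2) = (21, 18) (two consecutive terms determine the rest), the sequence is periodic with period 24.
(989 - 1) mod 24 = 4, so t_{989} = t_5 = 28.

28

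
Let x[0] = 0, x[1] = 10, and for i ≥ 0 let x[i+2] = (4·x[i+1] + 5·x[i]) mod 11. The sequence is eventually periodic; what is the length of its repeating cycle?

10

Computing terms: x[0] = 0,  x[1] = 10,  x[2] = 7,  x[3] = 1,  x[4] = 6,  x[5] = 7,  x[6] = 3,  x[7] = 3,  x[8] = 5,  x[9] = 2,  x[10] = 0,  x[11] = 10.
Since (x[10], x[11]) = (x[0], x[1]) = (0, 10) (two consecutive terms determine the rest), the sequence is periodic with period 10.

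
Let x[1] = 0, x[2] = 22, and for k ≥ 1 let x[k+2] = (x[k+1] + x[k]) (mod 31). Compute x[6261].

Computing terms: x[1] = 0; x[2] = 22; x[3] = 22; x[4] = 13; x[5] = 4; x[6] = 17; x[7] = 21; x[8] = 7; x[9] = 28; x[10] = 4; x[11] = 1; x[12] = 5; x[13] = 6; x[14] = 11; x[15] = 17; x[16] = 28; x[17] = 14; x[18] = 11; x[19] = 25; x[20] = 5; x[21] = 30; x[22] = 4; x[23] = 3; x[24] = 7; x[25] = 10; x[26] = 17; x[27] = 27; x[28] = 13; x[29] = 9; x[30] = 22; x[31] = 0; x[32] = 22.
Since (x[31], x[32]) = (x[1], x[2]) = (0, 22) (two consecutive terms determine the rest), the sequence is periodic with period 30.
(6261 - 1) mod 30 = 20, so x[6261] = x[21] = 30.

30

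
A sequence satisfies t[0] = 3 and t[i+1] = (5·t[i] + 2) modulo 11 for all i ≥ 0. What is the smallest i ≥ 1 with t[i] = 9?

We have t[0] = 3; t[1] = 6; t[2] = 10; t[3] = 8; t[4] = 9; t[5] = 3.
Since t[5] = t[0] = 3, the sequence is periodic with period 5.
The value 9 first appears (with i ≥ 1) at t[4].

4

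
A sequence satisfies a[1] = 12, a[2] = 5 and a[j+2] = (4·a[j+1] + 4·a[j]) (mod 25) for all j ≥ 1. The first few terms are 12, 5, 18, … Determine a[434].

20

a[1] = 12, a[2] = 5, a[3] = 18, a[4] = 17, a[5] = 15, a[6] = 3, a[7] = 22, a[8] = 0, a[9] = 13, a[10] = 2, a[11] = 10, a[12] = 23, a[13] = 7, a[14] = 20, a[15] = 8, a[16] = 12, a[17] = 5.
The sequence repeats with period 15.
(434 - 1) mod 15 = 13, so a[434] = a[14] = 20.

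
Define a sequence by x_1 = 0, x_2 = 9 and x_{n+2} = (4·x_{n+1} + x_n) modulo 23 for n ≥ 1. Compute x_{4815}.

10

Computing terms: x_1 = 0,  x_2 = 9,  x_3 = 13,  x_4 = 15,  x_5 = 4,  x_6 = 8,  x_7 = 13,  x_8 = 14,  x_9 = 0,  x_{10} = 14,  x_{11} = 10,  x_{12} = 8,  x_{13} = 19,  x_{14} = 15,  x_{15} = 10,  x_{16} = 9,  x_{17} = 0,  x_{18} = 9.
Since (x_{17}, x_{18}) = (x_1, x_2) = (0, 9) (two consecutive terms determine the rest), the sequence is periodic with period 16.
So x_{4815} = x_{1 + ((4815-1) mod 16)} = x_{15} = 10.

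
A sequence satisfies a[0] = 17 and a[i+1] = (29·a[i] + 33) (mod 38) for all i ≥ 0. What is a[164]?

11

Computing terms: a[0] = 17; a[1] = 32; a[2] = 11; a[3] = 10; a[4] = 19; a[5] = 14; a[6] = 21; a[7] = 34; a[8] = 31; a[9] = 20; a[10] = 5; a[11] = 26; a[12] = 27; a[13] = 18; a[14] = 23; a[15] = 16; a[16] = 3; a[17] = 6; a[18] = 17.
The sequence repeats with period 18.
(164 - 0) mod 18 = 2, so a[164] = a[2] = 11.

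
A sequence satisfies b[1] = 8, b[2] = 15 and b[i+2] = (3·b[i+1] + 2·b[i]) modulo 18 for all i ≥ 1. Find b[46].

3

Listing terms: b[1] = 8; b[2] = 15; b[3] = 7; b[4] = 15; b[5] = 5; b[6] = 9; b[7] = 1; b[8] = 3; b[9] = 11; b[10] = 3; b[11] = 13; b[12] = 9; b[13] = 17; b[14] = 15; b[15] = 7.
Since (b[14], b[15]) = (b[2], b[3]) = (15, 7) (two consecutive terms determine the rest), the sequence is eventually periodic: after a pre-period of length 1 it cycles with period 12.
For i ≥ 2, b[i] depends only on (i - 2) mod 12. (46 - 2) mod 12 = 8, so b[46] = b[10] = 3.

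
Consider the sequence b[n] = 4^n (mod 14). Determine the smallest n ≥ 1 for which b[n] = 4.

1

Computing terms: b[0] = 1,  b[1] = 4,  b[2] = 2,  b[3] = 8,  b[4] = 4.
Since b[4] = b[1] = 4, the sequence is eventually periodic: after a pre-period of length 1 it cycles with period 3.
The value 4 first appears (with n ≥ 1) at b[1].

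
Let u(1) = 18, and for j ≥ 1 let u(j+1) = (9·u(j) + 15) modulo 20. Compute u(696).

7

Computing terms: u(1) = 18,  u(2) = 17,  u(3) = 8,  u(4) = 7,  u(5) = 18.
Since u(5) = u(1) = 18, the sequence is periodic with period 4.
(696 - 1) mod 4 = 3, so u(696) = u(4) = 7.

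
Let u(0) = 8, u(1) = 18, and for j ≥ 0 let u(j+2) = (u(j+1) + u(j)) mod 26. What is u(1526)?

18

u(0) = 8,  u(1) = 18,  u(2) = 0,  u(3) = 18,  u(4) = 18,  u(5) = 10,  u(6) = 2,  u(7) = 12,  u(8) = 14,  u(9) = 0,  u(10) = 14,  u(11) = 14,  u(12) = 2,  u(13) = 16,  u(14) = 18,  u(15) = 8,  u(16) = 0,  u(17) = 8,  u(18) = 8,  u(19) = 16,  u(20) = 24,  u(21) = 14,  u(22) = 12,  u(23) = 0,  u(24) = 12,  u(25) = 12,  u(26) = 24,  u(27) = 10,  u(28) = 8,  u(29) = 18.
Since (u(28), u(29)) = (u(0), u(1)) = (8, 18) (two consecutive terms determine the rest), the sequence is periodic with period 28.
(1526 - 0) mod 28 = 14, so u(1526) = u(14) = 18.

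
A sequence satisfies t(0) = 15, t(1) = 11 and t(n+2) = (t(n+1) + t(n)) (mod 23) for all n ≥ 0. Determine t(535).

10

Listing terms: t(0) = 15,  t(1) = 11,  t(2) = 3,  t(3) = 14,  t(4) = 17,  t(5) = 8,  t(6) = 2,  t(7) = 10,  t(8) = 12,  t(9) = 22,  t(10) = 11,  t(11) = 10,  t(12) = 21,  t(13) = 8,  t(14) = 6,  t(15) = 14,  t(16) = 20,  t(17) = 11,  t(18) = 8,  t(19) = 19,  t(20) = 4,  t(21) = 0,  t(22) = 4,  t(23) = 4,  t(24) = 8,  t(25) = 12,  t(26) = 20,  t(27) = 9,  t(28) = 6,  t(29) = 15,  t(30) = 21,  t(31) = 13,  t(32) = 11,  t(33) = 1,  t(34) = 12,  t(35) = 13,  t(36) = 2,  t(37) = 15,  t(38) = 17,  t(39) = 9,  t(40) = 3,  t(41) = 12,  t(42) = 15,  t(43) = 4,  t(44) = 19,  t(45) = 0,  t(46) = 19,  t(47) = 19,  t(48) = 15,  t(49) = 11.
The sequence repeats with period 48.
(535 - 0) mod 48 = 7, so t(535) = t(7) = 10.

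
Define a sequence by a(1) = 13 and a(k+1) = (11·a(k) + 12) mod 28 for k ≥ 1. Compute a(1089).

9

We have a(1) = 13,  a(2) = 15,  a(3) = 9,  a(4) = 27,  a(5) = 1,  a(6) = 23,  a(7) = 13.
The sequence repeats with period 6.
So a(1089) = a(1 + ((1089-1) mod 6)) = a(3) = 9.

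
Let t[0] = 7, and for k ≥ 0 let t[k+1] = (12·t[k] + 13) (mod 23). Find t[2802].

12

We have t[0] = 7,  t[1] = 5,  t[2] = 4,  t[3] = 15,  t[4] = 9,  t[5] = 6,  t[6] = 16,  t[7] = 21,  t[8] = 12,  t[9] = 19,  t[10] = 11,  t[11] = 7.
Since t[11] = t[0] = 7, the sequence is periodic with period 11.
(2802 - 0) mod 11 = 8, so t[2802] = t[8] = 12.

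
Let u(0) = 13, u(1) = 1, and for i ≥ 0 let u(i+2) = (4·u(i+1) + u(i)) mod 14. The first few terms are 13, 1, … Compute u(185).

u(0) = 13,  u(1) = 1,  u(2) = 3,  u(3) = 13,  u(4) = 13,  u(5) = 9,  u(6) = 7,  u(7) = 9,  u(8) = 1,  u(9) = 13,  u(10) = 11,  u(11) = 1,  u(12) = 1,  u(13) = 5,  u(14) = 7,  u(15) = 5,  u(16) = 13,  u(17) = 1.
Since (u(16), u(17)) = (u(0), u(1)) = (13, 1) (two consecutive terms determine the rest), the sequence is periodic with period 16.
(185 - 0) mod 16 = 9, so u(185) = u(9) = 13.

13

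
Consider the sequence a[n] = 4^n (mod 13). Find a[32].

Listing terms: a[0] = 1; a[1] = 4; a[2] = 3; a[3] = 12; a[4] = 9; a[5] = 10; a[6] = 1.
The sequence repeats with period 6.
So a[32] = a[0 + ((32-0) mod 6)] = a[2] = 3.

3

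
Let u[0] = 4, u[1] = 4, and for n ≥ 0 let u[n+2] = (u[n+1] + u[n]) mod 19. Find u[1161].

Computing terms: u[0] = 4, u[1] = 4, u[2] = 8, u[3] = 12, u[4] = 1, u[5] = 13, u[6] = 14, u[7] = 8, u[8] = 3, u[9] = 11, u[10] = 14, u[11] = 6, u[12] = 1, u[13] = 7, u[14] = 8, u[15] = 15, u[16] = 4, u[17] = 0, u[18] = 4, u[19] = 4.
The sequence repeats with period 18.
So u[1161] = u[0 + ((1161-0) mod 18)] = u[9] = 11.

11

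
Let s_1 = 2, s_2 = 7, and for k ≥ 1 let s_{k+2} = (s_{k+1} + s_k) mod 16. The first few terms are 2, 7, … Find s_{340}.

Listing terms: s_1 = 2, s_2 = 7, s_3 = 9, s_4 = 0, s_5 = 9, s_6 = 9, s_7 = 2, s_8 = 11, s_9 = 13, s_{10} = 8, s_{11} = 5, s_{12} = 13, s_{13} = 2, s_{14} = 15, s_{15} = 1, s_{16} = 0, s_{17} = 1, s_{18} = 1, s_{19} = 2, s_{20} = 3, s_{21} = 5, s_{22} = 8, s_{23} = 13, s_{24} = 5, s_{25} = 2, s_{26} = 7.
The sequence repeats with period 24.
(340 - 1) mod 24 = 3, so s_{340} = s_4 = 0.

0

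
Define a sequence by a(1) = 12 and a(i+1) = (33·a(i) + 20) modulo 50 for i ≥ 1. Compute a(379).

Listing terms: a(1) = 12, a(2) = 16, a(3) = 48, a(4) = 4, a(5) = 2, a(6) = 36, a(7) = 8, a(8) = 34, a(9) = 42, a(10) = 6, a(11) = 18, a(12) = 14, a(13) = 32, a(14) = 26, a(15) = 28, a(16) = 44, a(17) = 22, a(18) = 46, a(19) = 38, a(20) = 24, a(21) = 12.
Since a(21) = a(1) = 12, the sequence is periodic with period 20.
(379 - 1) mod 20 = 18, so a(379) = a(19) = 38.

38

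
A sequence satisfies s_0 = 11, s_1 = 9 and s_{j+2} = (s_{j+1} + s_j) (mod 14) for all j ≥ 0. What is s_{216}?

We have s_0 = 11, s_1 = 9, s_2 = 6, s_3 = 1, s_4 = 7, s_5 = 8, s_6 = 1, s_7 = 9, s_8 = 10, s_9 = 5, s_{10} = 1, s_{11} = 6, s_{12} = 7, s_{13} = 13, s_{14} = 6, s_{15} = 5, s_{16} = 11, s_{17} = 2, s_{18} = 13, s_{19} = 1, s_{20} = 0, s_{21} = 1, s_{22} = 1, s_{23} = 2, s_{24} = 3, s_{25} = 5, s_{26} = 8, s_{27} = 13, s_{28} = 7, s_{29} = 6, s_{30} = 13, s_{31} = 5, s_{32} = 4, s_{33} = 9, s_{34} = 13, s_{35} = 8, s_{36} = 7, s_{37} = 1, s_{38} = 8, s_{39} = 9, s_{40} = 3, s_{41} = 12, s_{42} = 1, s_{43} = 13, s_{44} = 0, s_{45} = 13, s_{46} = 13, s_{47} = 12, s_{48} = 11, s_{49} = 9.
The sequence repeats with period 48.
So s_{216} = s_{0 + ((216-0) mod 48)} = s_{24} = 3.

3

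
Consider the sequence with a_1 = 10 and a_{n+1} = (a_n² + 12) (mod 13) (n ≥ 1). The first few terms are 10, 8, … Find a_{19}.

3

a_1 = 10; a_2 = 8; a_3 = 11; a_4 = 3; a_5 = 8.
Since a_5 = a_2 = 8, the sequence is eventually periodic: after a pre-period of length 1 it cycles with period 3.
For n ≥ 2, a_n depends only on (n - 2) mod 3. (19 - 2) mod 3 = 2, so a_{19} = a_4 = 3.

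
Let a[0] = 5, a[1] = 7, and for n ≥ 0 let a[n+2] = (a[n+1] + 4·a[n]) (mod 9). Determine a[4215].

Listing terms: a[0] = 5; a[1] = 7; a[2] = 0; a[3] = 1; a[4] = 1; a[5] = 5; a[6] = 0; a[7] = 2; a[8] = 2; a[9] = 1; a[10] = 0; a[11] = 4; a[12] = 4; a[13] = 2; a[14] = 0; a[15] = 8; a[16] = 8; a[17] = 4; a[18] = 0; a[19] = 7; a[20] = 7; a[21] = 8; a[22] = 0; a[23] = 5; a[24] = 5; a[25] = 7.
Since (a[24], a[25]) = (a[0], a[1]) = (5, 7) (two consecutive terms determine the rest), the sequence is periodic with period 24.
(4215 - 0) mod 24 = 15, so a[4215] = a[15] = 8.

8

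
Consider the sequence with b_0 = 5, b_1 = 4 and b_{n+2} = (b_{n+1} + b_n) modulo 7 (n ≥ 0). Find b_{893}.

0

Listing terms: b_0 = 5, b_1 = 4, b_2 = 2, b_3 = 6, b_4 = 1, b_5 = 0, b_6 = 1, b_7 = 1, b_8 = 2, b_9 = 3, b_{10} = 5, b_{11} = 1, b_{12} = 6, b_{13} = 0, b_{14} = 6, b_{15} = 6, b_{16} = 5, b_{17} = 4.
Since (b_{16}, b_{17}) = (b_0, b_1) = (5, 4) (two consecutive terms determine the rest), the sequence is periodic with period 16.
So b_{893} = b_{0 + ((893-0) mod 16)} = b_{13} = 0.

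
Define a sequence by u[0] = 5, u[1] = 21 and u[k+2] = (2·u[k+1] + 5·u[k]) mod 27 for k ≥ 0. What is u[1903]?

3

u[0] = 5, u[1] = 21, u[2] = 13, u[3] = 23, u[4] = 3, u[5] = 13, u[6] = 14, u[7] = 12, u[8] = 13, u[9] = 5, u[10] = 21.
Since (u[9], u[10]) = (u[0], u[1]) = (5, 21) (two consecutive terms determine the rest), the sequence is periodic with period 9.
So u[1903] = u[0 + ((1903-0) mod 9)] = u[4] = 3.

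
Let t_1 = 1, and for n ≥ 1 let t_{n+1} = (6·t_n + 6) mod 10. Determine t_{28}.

8

Listing terms: t_1 = 1, t_2 = 2, t_3 = 8, t_4 = 4, t_5 = 0, t_6 = 6, t_7 = 2.
Since t_7 = t_2 = 2, the sequence is eventually periodic: after a pre-period of length 1 it cycles with period 5.
For n ≥ 2, t_n depends only on (n - 2) mod 5. (28 - 2) mod 5 = 1, so t_{28} = t_3 = 8.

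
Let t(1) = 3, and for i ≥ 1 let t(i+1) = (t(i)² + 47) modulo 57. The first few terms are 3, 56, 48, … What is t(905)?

Computing terms: t(1) = 3, t(2) = 56, t(3) = 48, t(4) = 14, t(5) = 15, t(6) = 44, t(7) = 45, t(8) = 20, t(9) = 48.
Since t(9) = t(3) = 48, the sequence is eventually periodic: after a pre-period of length 2 it cycles with period 6.
For i ≥ 3, t(i) depends only on (i - 3) mod 6. (905 - 3) mod 6 = 2, so t(905) = t(5) = 15.

15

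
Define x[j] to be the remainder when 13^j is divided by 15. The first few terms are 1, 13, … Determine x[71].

7

Computing terms: x[0] = 1; x[1] = 13; x[2] = 4; x[3] = 7; x[4] = 1.
Since x[4] = x[0] = 1, the sequence is periodic with period 4.
(71 - 0) mod 4 = 3, so x[71] = x[3] = 7.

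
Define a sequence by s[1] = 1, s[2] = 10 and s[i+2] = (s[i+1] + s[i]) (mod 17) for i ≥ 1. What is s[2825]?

s[1] = 1, s[2] = 10, s[3] = 11, s[4] = 4, s[5] = 15, s[6] = 2, s[7] = 0, s[8] = 2, s[9] = 2, s[10] = 4, s[11] = 6, s[12] = 10, s[13] = 16, s[14] = 9, s[15] = 8, s[16] = 0, s[17] = 8, s[18] = 8, s[19] = 16, s[20] = 7, s[21] = 6, s[22] = 13, s[23] = 2, s[24] = 15, s[25] = 0, s[26] = 15, s[27] = 15, s[28] = 13, s[29] = 11, s[30] = 7, s[31] = 1, s[32] = 8, s[33] = 9, s[34] = 0, s[35] = 9, s[36] = 9, s[37] = 1, s[38] = 10.
Since (s[37], s[38]) = (s[1], s[2]) = (1, 10) (two consecutive terms determine the rest), the sequence is periodic with period 36.
So s[2825] = s[1 + ((2825-1) mod 36)] = s[17] = 8.

8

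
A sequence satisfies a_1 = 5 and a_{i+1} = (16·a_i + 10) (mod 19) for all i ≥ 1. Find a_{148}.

Listing terms: a_1 = 5; a_2 = 14; a_3 = 6; a_4 = 11; a_5 = 15; a_6 = 3; a_7 = 1; a_8 = 7; a_9 = 8; a_{10} = 5.
The sequence repeats with period 9.
So a_{148} = a_{1 + ((148-1) mod 9)} = a_4 = 11.

11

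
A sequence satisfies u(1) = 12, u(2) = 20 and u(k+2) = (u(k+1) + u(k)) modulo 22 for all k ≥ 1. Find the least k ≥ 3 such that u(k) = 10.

We have u(1) = 12; u(2) = 20; u(3) = 10; u(4) = 8; u(5) = 18; u(6) = 4; u(7) = 0; u(8) = 4; u(9) = 4; u(10) = 8; u(11) = 12; u(12) = 20.
The sequence repeats with period 10.
The value 10 first appears (with k ≥ 3) at u(3).

3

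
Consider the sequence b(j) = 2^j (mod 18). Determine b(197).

14

We have b(1) = 2,  b(2) = 4,  b(3) = 8,  b(4) = 16,  b(5) = 14,  b(6) = 10,  b(7) = 2.
The sequence repeats with period 6.
So b(197) = b(1 + ((197-1) mod 6)) = b(5) = 14.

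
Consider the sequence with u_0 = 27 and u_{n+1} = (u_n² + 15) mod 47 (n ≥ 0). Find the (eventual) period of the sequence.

We have u_0 = 27, u_1 = 39, u_2 = 32, u_3 = 5, u_4 = 40, u_5 = 17, u_6 = 22, u_7 = 29, u_8 = 10, u_9 = 21, u_{10} = 33, u_{11} = 23, u_{12} = 27.
The sequence repeats with period 12.

12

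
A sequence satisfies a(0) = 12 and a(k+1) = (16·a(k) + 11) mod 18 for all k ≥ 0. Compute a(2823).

Computing terms: a(0) = 12, a(1) = 5, a(2) = 1, a(3) = 9, a(4) = 11, a(5) = 7, a(6) = 15, a(7) = 17, a(8) = 13, a(9) = 3, a(10) = 5.
Since a(10) = a(1) = 5, the sequence is eventually periodic: after a pre-period of length 1 it cycles with period 9.
For k ≥ 1, a(k) depends only on (k - 1) mod 9. (2823 - 1) mod 9 = 5, so a(2823) = a(6) = 15.

15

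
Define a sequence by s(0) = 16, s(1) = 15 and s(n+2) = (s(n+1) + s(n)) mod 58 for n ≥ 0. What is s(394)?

31

We have s(0) = 16, s(1) = 15, s(2) = 31, s(3) = 46, s(4) = 19, s(5) = 7, s(6) = 26, s(7) = 33, s(8) = 1, s(9) = 34, s(10) = 35, s(11) = 11, s(12) = 46, s(13) = 57, s(14) = 45, s(15) = 44, s(16) = 31, s(17) = 17, s(18) = 48, s(19) = 7, s(20) = 55, s(21) = 4, s(22) = 1, s(23) = 5, s(24) = 6, s(25) = 11, s(26) = 17, s(27) = 28, s(28) = 45, s(29) = 15, s(30) = 2, s(31) = 17, s(32) = 19, s(33) = 36, s(34) = 55, s(35) = 33, s(36) = 30, s(37) = 5, s(38) = 35, s(39) = 40, s(40) = 17, s(41) = 57, s(42) = 16, s(43) = 15.
Since (s(42), s(43)) = (s(0), s(1)) = (16, 15) (two consecutive terms determine the rest), the sequence is periodic with period 42.
(394 - 0) mod 42 = 16, so s(394) = s(16) = 31.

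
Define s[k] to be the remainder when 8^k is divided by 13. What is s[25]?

Listing terms: s[0] = 1,  s[1] = 8,  s[2] = 12,  s[3] = 5,  s[4] = 1.
The sequence repeats with period 4.
So s[25] = s[0 + ((25-0) mod 4)] = s[1] = 8.

8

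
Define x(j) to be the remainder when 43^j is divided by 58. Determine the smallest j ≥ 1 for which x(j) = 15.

Computing terms: x(0) = 1, x(1) = 43, x(2) = 51, x(3) = 47, x(4) = 49, x(5) = 19, x(6) = 5, x(7) = 41, x(8) = 23, x(9) = 3, x(10) = 13, x(11) = 37, x(12) = 25, x(13) = 31, x(14) = 57, x(15) = 15, x(16) = 7, x(17) = 11, x(18) = 9, x(19) = 39, x(20) = 53, x(21) = 17, x(22) = 35, x(23) = 55, x(24) = 45, x(25) = 21, x(26) = 33, x(27) = 27, x(28) = 1.
The sequence repeats with period 28.
The value 15 first appears (with j ≥ 1) at x(15).

15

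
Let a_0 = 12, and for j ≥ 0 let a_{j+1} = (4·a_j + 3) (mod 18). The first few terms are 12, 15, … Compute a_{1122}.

Listing terms: a_0 = 12, a_1 = 15, a_2 = 9, a_3 = 3, a_4 = 15.
Since a_4 = a_1 = 15, the sequence is eventually periodic: after a pre-period of length 1 it cycles with period 3.
For j ≥ 1, a_j depends only on (j - 1) mod 3. (1122 - 1) mod 3 = 2, so a_{1122} = a_3 = 3.

3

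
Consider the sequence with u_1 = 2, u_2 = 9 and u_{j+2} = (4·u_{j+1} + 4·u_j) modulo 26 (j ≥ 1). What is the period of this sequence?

21

Listing terms: u_1 = 2, u_2 = 9, u_3 = 18, u_4 = 4, u_5 = 10, u_6 = 4, u_7 = 4, u_8 = 6, u_9 = 14, u_{10} = 2, u_{11} = 12, u_{12} = 4, u_{13} = 12, u_{14} = 12, u_{15} = 18, u_{16} = 16, u_{17} = 6, u_{18} = 10, u_{19} = 12, u_{20} = 10, u_{21} = 10, u_{22} = 2, u_{23} = 22, u_{24} = 18, u_{25} = 4.
Since (u_{24}, u_{25}) = (u_3, u_4) = (18, 4) (two consecutive terms determine the rest), the sequence is eventually periodic: after a pre-period of length 2 it cycles with period 21.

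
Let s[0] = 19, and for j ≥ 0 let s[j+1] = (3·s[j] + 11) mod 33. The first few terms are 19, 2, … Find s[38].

29

Listing terms: s[0] = 19; s[1] = 2; s[2] = 17; s[3] = 29; s[4] = 32; s[5] = 8; s[6] = 2.
Since s[6] = s[1] = 2, the sequence is eventually periodic: after a pre-period of length 1 it cycles with period 5.
For j ≥ 1, s[j] depends only on (j - 1) mod 5. (38 - 1) mod 5 = 2, so s[38] = s[3] = 29.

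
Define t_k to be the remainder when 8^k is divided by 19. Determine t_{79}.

Computing terms: t_1 = 8; t_2 = 7; t_3 = 18; t_4 = 11; t_5 = 12; t_6 = 1; t_7 = 8.
The sequence repeats with period 6.
So t_{79} = t_{1 + ((79-1) mod 6)} = t_1 = 8.

8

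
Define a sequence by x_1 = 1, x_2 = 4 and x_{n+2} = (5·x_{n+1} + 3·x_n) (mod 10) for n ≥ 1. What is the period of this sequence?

24

Computing terms: x_1 = 1; x_2 = 4; x_3 = 3; x_4 = 7; x_5 = 4; x_6 = 1; x_7 = 7; x_8 = 8; x_9 = 1; x_{10} = 9; x_{11} = 8; x_{12} = 7; x_{13} = 9; x_{14} = 6; x_{15} = 7; x_{16} = 3; x_{17} = 6; x_{18} = 9; x_{19} = 3; x_{20} = 2; x_{21} = 9; x_{22} = 1; x_{23} = 2; x_{24} = 3; x_{25} = 1; x_{26} = 4.
The sequence repeats with period 24.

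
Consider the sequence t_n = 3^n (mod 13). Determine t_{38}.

9

Listing terms: t_0 = 1,  t_1 = 3,  t_2 = 9,  t_3 = 1.
Since t_3 = t_0 = 1, the sequence is periodic with period 3.
(38 - 0) mod 3 = 2, so t_{38} = t_2 = 9.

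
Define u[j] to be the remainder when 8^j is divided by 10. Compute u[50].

u[1] = 8, u[2] = 4, u[3] = 2, u[4] = 6, u[5] = 8.
Since u[5] = u[1] = 8, the sequence is periodic with period 4.
So u[50] = u[1 + ((50-1) mod 4)] = u[2] = 4.

4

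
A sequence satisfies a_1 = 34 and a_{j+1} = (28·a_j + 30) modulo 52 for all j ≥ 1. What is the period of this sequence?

12

Listing terms: a_1 = 34; a_2 = 46; a_3 = 18; a_4 = 14; a_5 = 6; a_6 = 42; a_7 = 10; a_8 = 50; a_9 = 26; a_{10} = 30; a_{11} = 38; a_{12} = 2; a_{13} = 34.
Since a_{13} = a_1 = 34, the sequence is periodic with period 12.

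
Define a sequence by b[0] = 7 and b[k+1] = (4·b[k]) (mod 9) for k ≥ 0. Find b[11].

b[0] = 7,  b[1] = 1,  b[2] = 4,  b[3] = 7.
Since b[3] = b[0] = 7, the sequence is periodic with period 3.
(11 - 0) mod 3 = 2, so b[11] = b[2] = 4.

4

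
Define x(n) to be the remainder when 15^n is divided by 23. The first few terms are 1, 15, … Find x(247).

Computing terms: x(0) = 1, x(1) = 15, x(2) = 18, x(3) = 17, x(4) = 2, x(5) = 7, x(6) = 13, x(7) = 11, x(8) = 4, x(9) = 14, x(10) = 3, x(11) = 22, x(12) = 8, x(13) = 5, x(14) = 6, x(15) = 21, x(16) = 16, x(17) = 10, x(18) = 12, x(19) = 19, x(20) = 9, x(21) = 20, x(22) = 1.
Since x(22) = x(0) = 1, the sequence is periodic with period 22.
(247 - 0) mod 22 = 5, so x(247) = x(5) = 7.

7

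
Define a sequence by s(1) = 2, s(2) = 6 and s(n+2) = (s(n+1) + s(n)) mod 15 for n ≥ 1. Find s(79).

Listing terms: s(1) = 2, s(2) = 6, s(3) = 8, s(4) = 14, s(5) = 7, s(6) = 6, s(7) = 13, s(8) = 4, s(9) = 2, s(10) = 6.
The sequence repeats with period 8.
So s(79) = s(1 + ((79-1) mod 8)) = s(7) = 13.

13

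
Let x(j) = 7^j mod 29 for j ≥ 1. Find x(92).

Computing terms: x(1) = 7,  x(2) = 20,  x(3) = 24,  x(4) = 23,  x(5) = 16,  x(6) = 25,  x(7) = 1,  x(8) = 7.
The sequence repeats with period 7.
So x(92) = x(1 + ((92-1) mod 7)) = x(1) = 7.

7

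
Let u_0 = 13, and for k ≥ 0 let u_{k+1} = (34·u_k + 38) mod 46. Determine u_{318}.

16

u_0 = 13; u_1 = 20; u_2 = 28; u_3 = 24; u_4 = 26; u_5 = 2; u_6 = 14; u_7 = 8; u_8 = 34; u_9 = 44; u_{10} = 16; u_{11} = 30; u_{12} = 0; u_{13} = 38; u_{14} = 42; u_{15} = 40; u_{16} = 18; u_{17} = 6; u_{18} = 12; u_{19} = 32; u_{20} = 22; u_{21} = 4; u_{22} = 36; u_{23} = 20.
Since u_{23} = u_1 = 20, the sequence is eventually periodic: after a pre-period of length 1 it cycles with period 22.
For k ≥ 1, u_k depends only on (k - 1) mod 22. (318 - 1) mod 22 = 9, so u_{318} = u_{10} = 16.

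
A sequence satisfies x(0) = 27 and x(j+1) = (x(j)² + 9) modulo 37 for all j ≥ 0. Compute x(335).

Computing terms: x(0) = 27, x(1) = 35, x(2) = 13, x(3) = 30, x(4) = 21, x(5) = 6, x(6) = 8, x(7) = 36, x(8) = 10, x(9) = 35.
Since x(9) = x(1) = 35, the sequence is eventually periodic: after a pre-period of length 1 it cycles with period 8.
For j ≥ 1, x(j) depends only on (j - 1) mod 8. (335 - 1) mod 8 = 6, so x(335) = x(7) = 36.

36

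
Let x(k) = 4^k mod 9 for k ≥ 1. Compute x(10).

x(1) = 4,  x(2) = 7,  x(3) = 1,  x(4) = 4.
Since x(4) = x(1) = 4, the sequence is periodic with period 3.
So x(10) = x(1 + ((10-1) mod 3)) = x(1) = 4.

4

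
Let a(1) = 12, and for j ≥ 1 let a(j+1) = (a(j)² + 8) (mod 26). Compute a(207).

a(1) = 12; a(2) = 22; a(3) = 24; a(4) = 12.
The sequence repeats with period 3.
So a(207) = a(1 + ((207-1) mod 3)) = a(3) = 24.

24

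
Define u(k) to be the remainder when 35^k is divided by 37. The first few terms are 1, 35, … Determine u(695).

Computing terms: u(0) = 1; u(1) = 35; u(2) = 4; u(3) = 29; u(4) = 16; u(5) = 5; u(6) = 27; u(7) = 20; u(8) = 34; u(9) = 6; u(10) = 25; u(11) = 24; u(12) = 26; u(13) = 22; u(14) = 30; u(15) = 14; u(16) = 9; u(17) = 19; u(18) = 36; u(19) = 2; u(20) = 33; u(21) = 8; u(22) = 21; u(23) = 32; u(24) = 10; u(25) = 17; u(26) = 3; u(27) = 31; u(28) = 12; u(29) = 13; u(30) = 11; u(31) = 15; u(32) = 7; u(33) = 23; u(34) = 28; u(35) = 18; u(36) = 1.
The sequence repeats with period 36.
(695 - 0) mod 36 = 11, so u(695) = u(11) = 24.

24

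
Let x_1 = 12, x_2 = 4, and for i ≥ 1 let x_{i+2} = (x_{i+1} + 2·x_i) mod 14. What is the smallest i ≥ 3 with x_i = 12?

7

x_1 = 12, x_2 = 4, x_3 = 0, x_4 = 8, x_5 = 8, x_6 = 10, x_7 = 12, x_8 = 4.
Since (x_7, x_8) = (x_1, x_2) = (12, 4) (two consecutive terms determine the rest), the sequence is periodic with period 6.
The value 12 next appears (with i ≥ 3) at x_7.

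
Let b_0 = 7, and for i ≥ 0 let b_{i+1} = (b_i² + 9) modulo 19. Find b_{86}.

10

b_0 = 7, b_1 = 1, b_2 = 10, b_3 = 14, b_4 = 15, b_5 = 6, b_6 = 7.
The sequence repeats with period 6.
So b_{86} = b_{0 + ((86-0) mod 6)} = b_2 = 10.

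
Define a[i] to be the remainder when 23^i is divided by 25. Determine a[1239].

Listing terms: a[0] = 1; a[1] = 23; a[2] = 4; a[3] = 17; a[4] = 16; a[5] = 18; a[6] = 14; a[7] = 22; a[8] = 6; a[9] = 13; a[10] = 24; a[11] = 2; a[12] = 21; a[13] = 8; a[14] = 9; a[15] = 7; a[16] = 11; a[17] = 3; a[18] = 19; a[19] = 12; a[20] = 1.
The sequence repeats with period 20.
So a[1239] = a[0 + ((1239-0) mod 20)] = a[19] = 12.

12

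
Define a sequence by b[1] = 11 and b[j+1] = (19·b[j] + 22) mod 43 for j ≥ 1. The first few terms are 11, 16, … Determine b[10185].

We have b[1] = 11,  b[2] = 16,  b[3] = 25,  b[4] = 24,  b[5] = 5,  b[6] = 31,  b[7] = 9,  b[8] = 21,  b[9] = 34,  b[10] = 23,  b[11] = 29,  b[12] = 14,  b[13] = 30,  b[14] = 33,  b[15] = 4,  b[16] = 12,  b[17] = 35,  b[18] = 42,  b[19] = 3,  b[20] = 36,  b[21] = 18,  b[22] = 20,  b[23] = 15,  b[24] = 6,  b[25] = 7,  b[26] = 26,  b[27] = 0,  b[28] = 22,  b[29] = 10,  b[30] = 40,  b[31] = 8,  b[32] = 2,  b[33] = 17,  b[34] = 1,  b[35] = 41,  b[36] = 27,  b[37] = 19,  b[38] = 39,  b[39] = 32,  b[40] = 28,  b[41] = 38,  b[42] = 13,  b[43] = 11.
Since b[43] = b[1] = 11, the sequence is periodic with period 42.
(10185 - 1) mod 42 = 20, so b[10185] = b[21] = 18.

18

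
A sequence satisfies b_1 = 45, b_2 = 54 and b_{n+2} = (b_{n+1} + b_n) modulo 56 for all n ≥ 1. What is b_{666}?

b_1 = 45,  b_2 = 54,  b_3 = 43,  b_4 = 41,  b_5 = 28,  b_6 = 13,  b_7 = 41,  b_8 = 54,  b_9 = 39,  b_{10} = 37,  b_{11} = 20,  b_{12} = 1,  b_{13} = 21,  b_{14} = 22,  b_{15} = 43,  b_{16} = 9,  b_{17} = 52,  b_{18} = 5,  b_{19} = 1,  b_{20} = 6,  b_{21} = 7,  b_{22} = 13,  b_{23} = 20,  b_{24} = 33,  b_{25} = 53,  b_{26} = 30,  b_{27} = 27,  b_{28} = 1,  b_{29} = 28,  b_{30} = 29,  b_{31} = 1,  b_{32} = 30,  b_{33} = 31,  b_{34} = 5,  b_{35} = 36,  b_{36} = 41,  b_{37} = 21,  b_{38} = 6,  b_{39} = 27,  b_{40} = 33,  b_{41} = 4,  b_{42} = 37,  b_{43} = 41,  b_{44} = 22,  b_{45} = 7,  b_{46} = 29,  b_{47} = 36,  b_{48} = 9,  b_{49} = 45,  b_{50} = 54.
Since (b_{49}, b_{50}) = (b_1, b_2) = (45, 54) (two consecutive terms determine the rest), the sequence is periodic with period 48.
So b_{666} = b_{1 + ((666-1) mod 48)} = b_{42} = 37.

37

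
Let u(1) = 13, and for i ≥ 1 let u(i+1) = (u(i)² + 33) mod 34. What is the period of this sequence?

4

u(1) = 13,  u(2) = 32,  u(3) = 3,  u(4) = 8,  u(5) = 29,  u(6) = 24,  u(7) = 31,  u(8) = 8.
Since u(8) = u(4) = 8, the sequence is eventually periodic: after a pre-period of length 3 it cycles with period 4.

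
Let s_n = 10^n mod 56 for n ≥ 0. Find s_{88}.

We have s_0 = 1, s_1 = 10, s_2 = 44, s_3 = 48, s_4 = 32, s_5 = 40, s_6 = 8, s_7 = 24, s_8 = 16, s_9 = 48.
Since s_9 = s_3 = 48, the sequence is eventually periodic: after a pre-period of length 3 it cycles with period 6.
For n ≥ 3, s_n depends only on (n - 3) mod 6. (88 - 3) mod 6 = 1, so s_{88} = s_4 = 32.

32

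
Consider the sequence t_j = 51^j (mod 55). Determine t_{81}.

51

We have t_0 = 1, t_1 = 51, t_2 = 16, t_3 = 46, t_4 = 36, t_5 = 21, t_6 = 26, t_7 = 6, t_8 = 31, t_9 = 41, t_{10} = 1.
The sequence repeats with period 10.
(81 - 0) mod 10 = 1, so t_{81} = t_1 = 51.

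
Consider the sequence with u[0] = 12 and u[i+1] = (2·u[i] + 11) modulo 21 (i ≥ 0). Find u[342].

12

Computing terms: u[0] = 12; u[1] = 14; u[2] = 18; u[3] = 5; u[4] = 0; u[5] = 11; u[6] = 12.
The sequence repeats with period 6.
(342 - 0) mod 6 = 0, so u[342] = u[0] = 12.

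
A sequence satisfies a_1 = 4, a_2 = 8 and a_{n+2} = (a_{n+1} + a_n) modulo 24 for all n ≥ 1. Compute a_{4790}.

We have a_1 = 4, a_2 = 8, a_3 = 12, a_4 = 20, a_5 = 8, a_6 = 4, a_7 = 12, a_8 = 16, a_9 = 4, a_{10} = 20, a_{11} = 0, a_{12} = 20, a_{13} = 20, a_{14} = 16, a_{15} = 12, a_{16} = 4, a_{17} = 16, a_{18} = 20, a_{19} = 12, a_{20} = 8, a_{21} = 20, a_{22} = 4, a_{23} = 0, a_{24} = 4, a_{25} = 4, a_{26} = 8.
Since (a_{25}, a_{26}) = (a_1, a_2) = (4, 8) (two consecutive terms determine the rest), the sequence is periodic with period 24.
(4790 - 1) mod 24 = 13, so a_{4790} = a_{14} = 16.

16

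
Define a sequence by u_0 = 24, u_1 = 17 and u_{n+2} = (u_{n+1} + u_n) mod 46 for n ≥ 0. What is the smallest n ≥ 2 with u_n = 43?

u_0 = 24; u_1 = 17; u_2 = 41; u_3 = 12; u_4 = 7; u_5 = 19; u_6 = 26; u_7 = 45; u_8 = 25; u_9 = 24; u_{10} = 3; u_{11} = 27; u_{12} = 30; u_{13} = 11; u_{14} = 41; u_{15} = 6; u_{16} = 1; u_{17} = 7; u_{18} = 8; u_{19} = 15; u_{20} = 23; u_{21} = 38; u_{22} = 15; u_{23} = 7; u_{24} = 22; u_{25} = 29; u_{26} = 5; u_{27} = 34; u_{28} = 39; u_{29} = 27; u_{30} = 20; u_{31} = 1; u_{32} = 21; u_{33} = 22; u_{34} = 43; u_{35} = 19; u_{36} = 16; u_{37} = 35; u_{38} = 5; u_{39} = 40; u_{40} = 45; u_{41} = 39; u_{42} = 38; u_{43} = 31; u_{44} = 23; u_{45} = 8; u_{46} = 31; u_{47} = 39; u_{48} = 24; u_{49} = 17.
The sequence repeats with period 48.
The value 43 first appears (with n ≥ 2) at u_{34}.

34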